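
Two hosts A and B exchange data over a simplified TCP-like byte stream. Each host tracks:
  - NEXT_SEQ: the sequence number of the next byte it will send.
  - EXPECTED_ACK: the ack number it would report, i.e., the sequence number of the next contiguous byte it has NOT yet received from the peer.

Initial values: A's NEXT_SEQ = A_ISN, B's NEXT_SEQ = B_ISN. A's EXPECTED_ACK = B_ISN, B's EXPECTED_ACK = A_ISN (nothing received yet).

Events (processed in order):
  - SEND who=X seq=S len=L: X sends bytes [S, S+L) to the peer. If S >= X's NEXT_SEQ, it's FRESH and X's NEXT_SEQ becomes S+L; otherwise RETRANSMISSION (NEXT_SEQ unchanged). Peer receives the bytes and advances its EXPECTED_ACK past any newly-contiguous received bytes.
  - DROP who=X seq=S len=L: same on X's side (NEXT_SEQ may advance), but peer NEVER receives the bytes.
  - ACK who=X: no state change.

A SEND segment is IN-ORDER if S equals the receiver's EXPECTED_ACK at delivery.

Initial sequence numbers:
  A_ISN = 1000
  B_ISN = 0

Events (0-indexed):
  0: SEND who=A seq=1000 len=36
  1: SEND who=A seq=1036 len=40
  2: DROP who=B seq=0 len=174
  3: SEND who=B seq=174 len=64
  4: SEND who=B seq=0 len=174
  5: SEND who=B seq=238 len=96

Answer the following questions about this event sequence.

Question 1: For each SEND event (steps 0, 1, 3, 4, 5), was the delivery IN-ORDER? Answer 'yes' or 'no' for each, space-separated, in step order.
Step 0: SEND seq=1000 -> in-order
Step 1: SEND seq=1036 -> in-order
Step 3: SEND seq=174 -> out-of-order
Step 4: SEND seq=0 -> in-order
Step 5: SEND seq=238 -> in-order

Answer: yes yes no yes yes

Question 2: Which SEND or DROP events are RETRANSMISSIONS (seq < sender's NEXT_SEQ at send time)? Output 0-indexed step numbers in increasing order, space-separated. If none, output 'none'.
Answer: 4

Derivation:
Step 0: SEND seq=1000 -> fresh
Step 1: SEND seq=1036 -> fresh
Step 2: DROP seq=0 -> fresh
Step 3: SEND seq=174 -> fresh
Step 4: SEND seq=0 -> retransmit
Step 5: SEND seq=238 -> fresh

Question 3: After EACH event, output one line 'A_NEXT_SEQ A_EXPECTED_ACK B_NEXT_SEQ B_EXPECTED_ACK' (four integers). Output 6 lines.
1036 0 0 1036
1076 0 0 1076
1076 0 174 1076
1076 0 238 1076
1076 238 238 1076
1076 334 334 1076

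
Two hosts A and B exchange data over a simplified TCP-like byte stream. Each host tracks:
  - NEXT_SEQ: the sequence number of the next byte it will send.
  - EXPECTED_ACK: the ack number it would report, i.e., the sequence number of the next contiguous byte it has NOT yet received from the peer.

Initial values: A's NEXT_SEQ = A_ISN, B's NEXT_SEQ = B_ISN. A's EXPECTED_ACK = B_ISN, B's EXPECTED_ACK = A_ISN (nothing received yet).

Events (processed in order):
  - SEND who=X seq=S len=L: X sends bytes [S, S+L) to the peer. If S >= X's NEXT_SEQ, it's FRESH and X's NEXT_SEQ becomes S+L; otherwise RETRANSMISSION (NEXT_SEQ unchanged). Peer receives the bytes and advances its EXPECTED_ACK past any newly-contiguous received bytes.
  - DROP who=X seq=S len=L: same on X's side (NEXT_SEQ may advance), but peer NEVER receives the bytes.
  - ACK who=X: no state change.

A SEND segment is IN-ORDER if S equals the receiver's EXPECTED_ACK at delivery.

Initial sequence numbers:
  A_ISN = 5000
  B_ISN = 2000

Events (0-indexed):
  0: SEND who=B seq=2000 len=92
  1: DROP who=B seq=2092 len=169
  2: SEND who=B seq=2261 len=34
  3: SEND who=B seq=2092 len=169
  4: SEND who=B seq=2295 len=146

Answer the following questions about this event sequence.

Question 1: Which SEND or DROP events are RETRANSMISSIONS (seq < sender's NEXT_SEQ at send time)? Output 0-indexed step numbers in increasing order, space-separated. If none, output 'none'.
Step 0: SEND seq=2000 -> fresh
Step 1: DROP seq=2092 -> fresh
Step 2: SEND seq=2261 -> fresh
Step 3: SEND seq=2092 -> retransmit
Step 4: SEND seq=2295 -> fresh

Answer: 3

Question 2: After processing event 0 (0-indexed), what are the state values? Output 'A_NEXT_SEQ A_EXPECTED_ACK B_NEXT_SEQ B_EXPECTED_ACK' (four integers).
After event 0: A_seq=5000 A_ack=2092 B_seq=2092 B_ack=5000

5000 2092 2092 5000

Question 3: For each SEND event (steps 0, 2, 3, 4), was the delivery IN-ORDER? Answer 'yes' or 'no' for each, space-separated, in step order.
Answer: yes no yes yes

Derivation:
Step 0: SEND seq=2000 -> in-order
Step 2: SEND seq=2261 -> out-of-order
Step 3: SEND seq=2092 -> in-order
Step 4: SEND seq=2295 -> in-order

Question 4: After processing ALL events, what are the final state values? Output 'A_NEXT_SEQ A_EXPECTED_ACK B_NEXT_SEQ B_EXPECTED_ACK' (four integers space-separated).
Answer: 5000 2441 2441 5000

Derivation:
After event 0: A_seq=5000 A_ack=2092 B_seq=2092 B_ack=5000
After event 1: A_seq=5000 A_ack=2092 B_seq=2261 B_ack=5000
After event 2: A_seq=5000 A_ack=2092 B_seq=2295 B_ack=5000
After event 3: A_seq=5000 A_ack=2295 B_seq=2295 B_ack=5000
After event 4: A_seq=5000 A_ack=2441 B_seq=2441 B_ack=5000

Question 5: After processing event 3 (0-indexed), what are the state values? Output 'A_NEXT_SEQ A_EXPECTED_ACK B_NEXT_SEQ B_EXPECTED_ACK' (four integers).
After event 0: A_seq=5000 A_ack=2092 B_seq=2092 B_ack=5000
After event 1: A_seq=5000 A_ack=2092 B_seq=2261 B_ack=5000
After event 2: A_seq=5000 A_ack=2092 B_seq=2295 B_ack=5000
After event 3: A_seq=5000 A_ack=2295 B_seq=2295 B_ack=5000

5000 2295 2295 5000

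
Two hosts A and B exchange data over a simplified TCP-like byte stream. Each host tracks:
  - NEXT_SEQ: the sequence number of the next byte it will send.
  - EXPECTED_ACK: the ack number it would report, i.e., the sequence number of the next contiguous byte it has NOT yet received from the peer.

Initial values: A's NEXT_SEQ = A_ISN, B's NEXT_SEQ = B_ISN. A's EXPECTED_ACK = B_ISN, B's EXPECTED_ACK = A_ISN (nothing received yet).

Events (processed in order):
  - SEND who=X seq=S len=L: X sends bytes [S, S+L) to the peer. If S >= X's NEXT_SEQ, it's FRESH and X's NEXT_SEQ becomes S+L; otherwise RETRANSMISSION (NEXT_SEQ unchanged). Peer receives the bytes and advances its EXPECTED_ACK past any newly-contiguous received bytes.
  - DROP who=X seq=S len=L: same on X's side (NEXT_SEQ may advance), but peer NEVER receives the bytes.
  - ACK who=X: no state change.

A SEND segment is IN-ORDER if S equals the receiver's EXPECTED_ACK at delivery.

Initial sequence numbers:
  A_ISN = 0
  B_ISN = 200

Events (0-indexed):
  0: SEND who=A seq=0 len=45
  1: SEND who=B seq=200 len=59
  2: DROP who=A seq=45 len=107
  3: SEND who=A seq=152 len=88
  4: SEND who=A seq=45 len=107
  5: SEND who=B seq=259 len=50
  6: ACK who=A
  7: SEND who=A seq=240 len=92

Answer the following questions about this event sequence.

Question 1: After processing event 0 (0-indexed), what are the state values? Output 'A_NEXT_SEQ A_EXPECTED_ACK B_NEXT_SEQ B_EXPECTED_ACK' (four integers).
After event 0: A_seq=45 A_ack=200 B_seq=200 B_ack=45

45 200 200 45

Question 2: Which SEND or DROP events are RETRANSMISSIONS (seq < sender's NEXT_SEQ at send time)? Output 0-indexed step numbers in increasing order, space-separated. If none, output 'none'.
Step 0: SEND seq=0 -> fresh
Step 1: SEND seq=200 -> fresh
Step 2: DROP seq=45 -> fresh
Step 3: SEND seq=152 -> fresh
Step 4: SEND seq=45 -> retransmit
Step 5: SEND seq=259 -> fresh
Step 7: SEND seq=240 -> fresh

Answer: 4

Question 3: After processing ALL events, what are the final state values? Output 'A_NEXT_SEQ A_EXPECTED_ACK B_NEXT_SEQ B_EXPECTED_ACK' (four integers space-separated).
Answer: 332 309 309 332

Derivation:
After event 0: A_seq=45 A_ack=200 B_seq=200 B_ack=45
After event 1: A_seq=45 A_ack=259 B_seq=259 B_ack=45
After event 2: A_seq=152 A_ack=259 B_seq=259 B_ack=45
After event 3: A_seq=240 A_ack=259 B_seq=259 B_ack=45
After event 4: A_seq=240 A_ack=259 B_seq=259 B_ack=240
After event 5: A_seq=240 A_ack=309 B_seq=309 B_ack=240
After event 6: A_seq=240 A_ack=309 B_seq=309 B_ack=240
After event 7: A_seq=332 A_ack=309 B_seq=309 B_ack=332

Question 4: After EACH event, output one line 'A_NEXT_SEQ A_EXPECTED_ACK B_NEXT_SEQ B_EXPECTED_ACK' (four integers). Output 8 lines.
45 200 200 45
45 259 259 45
152 259 259 45
240 259 259 45
240 259 259 240
240 309 309 240
240 309 309 240
332 309 309 332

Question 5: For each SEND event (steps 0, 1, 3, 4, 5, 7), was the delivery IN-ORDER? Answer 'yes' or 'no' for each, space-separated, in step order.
Step 0: SEND seq=0 -> in-order
Step 1: SEND seq=200 -> in-order
Step 3: SEND seq=152 -> out-of-order
Step 4: SEND seq=45 -> in-order
Step 5: SEND seq=259 -> in-order
Step 7: SEND seq=240 -> in-order

Answer: yes yes no yes yes yes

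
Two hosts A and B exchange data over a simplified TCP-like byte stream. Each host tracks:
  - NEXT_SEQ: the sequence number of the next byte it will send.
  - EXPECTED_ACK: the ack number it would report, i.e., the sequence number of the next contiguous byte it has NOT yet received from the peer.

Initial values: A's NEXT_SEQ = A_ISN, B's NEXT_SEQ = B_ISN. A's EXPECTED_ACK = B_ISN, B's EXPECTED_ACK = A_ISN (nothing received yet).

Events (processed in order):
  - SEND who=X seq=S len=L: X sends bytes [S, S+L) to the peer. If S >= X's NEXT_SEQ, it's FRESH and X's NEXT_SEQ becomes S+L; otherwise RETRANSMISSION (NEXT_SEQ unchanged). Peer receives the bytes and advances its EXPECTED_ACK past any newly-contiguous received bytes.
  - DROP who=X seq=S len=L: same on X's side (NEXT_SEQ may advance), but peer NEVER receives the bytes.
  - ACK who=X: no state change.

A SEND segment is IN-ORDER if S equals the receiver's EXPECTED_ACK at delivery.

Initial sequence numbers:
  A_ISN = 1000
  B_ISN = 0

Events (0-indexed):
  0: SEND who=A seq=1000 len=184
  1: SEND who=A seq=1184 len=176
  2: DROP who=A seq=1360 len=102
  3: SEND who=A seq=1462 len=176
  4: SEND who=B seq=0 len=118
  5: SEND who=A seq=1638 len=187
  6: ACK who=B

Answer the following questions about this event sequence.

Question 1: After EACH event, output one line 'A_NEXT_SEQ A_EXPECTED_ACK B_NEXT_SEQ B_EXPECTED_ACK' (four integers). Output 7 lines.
1184 0 0 1184
1360 0 0 1360
1462 0 0 1360
1638 0 0 1360
1638 118 118 1360
1825 118 118 1360
1825 118 118 1360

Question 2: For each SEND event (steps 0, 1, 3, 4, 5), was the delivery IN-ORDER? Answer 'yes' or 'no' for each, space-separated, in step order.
Answer: yes yes no yes no

Derivation:
Step 0: SEND seq=1000 -> in-order
Step 1: SEND seq=1184 -> in-order
Step 3: SEND seq=1462 -> out-of-order
Step 4: SEND seq=0 -> in-order
Step 5: SEND seq=1638 -> out-of-order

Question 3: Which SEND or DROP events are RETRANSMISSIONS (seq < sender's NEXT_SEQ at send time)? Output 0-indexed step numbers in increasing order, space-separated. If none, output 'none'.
Step 0: SEND seq=1000 -> fresh
Step 1: SEND seq=1184 -> fresh
Step 2: DROP seq=1360 -> fresh
Step 3: SEND seq=1462 -> fresh
Step 4: SEND seq=0 -> fresh
Step 5: SEND seq=1638 -> fresh

Answer: none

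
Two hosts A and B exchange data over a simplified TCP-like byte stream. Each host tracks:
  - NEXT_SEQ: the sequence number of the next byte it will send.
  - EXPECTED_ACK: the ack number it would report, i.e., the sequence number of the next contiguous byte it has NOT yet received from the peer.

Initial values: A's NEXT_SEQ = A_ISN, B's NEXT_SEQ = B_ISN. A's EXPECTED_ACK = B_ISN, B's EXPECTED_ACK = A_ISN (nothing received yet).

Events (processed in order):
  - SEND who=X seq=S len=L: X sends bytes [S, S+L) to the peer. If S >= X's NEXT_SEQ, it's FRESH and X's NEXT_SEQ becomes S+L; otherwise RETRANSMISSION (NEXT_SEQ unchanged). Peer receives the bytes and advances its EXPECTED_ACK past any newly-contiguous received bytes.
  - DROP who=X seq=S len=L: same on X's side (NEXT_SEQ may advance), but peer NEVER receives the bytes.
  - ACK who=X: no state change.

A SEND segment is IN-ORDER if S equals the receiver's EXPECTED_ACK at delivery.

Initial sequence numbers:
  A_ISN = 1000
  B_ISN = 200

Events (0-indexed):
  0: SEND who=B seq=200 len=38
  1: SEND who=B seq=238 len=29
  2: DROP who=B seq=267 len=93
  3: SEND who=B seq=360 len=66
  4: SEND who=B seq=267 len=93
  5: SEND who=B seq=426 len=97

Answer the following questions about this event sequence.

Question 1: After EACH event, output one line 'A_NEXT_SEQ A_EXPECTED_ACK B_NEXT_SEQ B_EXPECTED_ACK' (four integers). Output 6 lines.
1000 238 238 1000
1000 267 267 1000
1000 267 360 1000
1000 267 426 1000
1000 426 426 1000
1000 523 523 1000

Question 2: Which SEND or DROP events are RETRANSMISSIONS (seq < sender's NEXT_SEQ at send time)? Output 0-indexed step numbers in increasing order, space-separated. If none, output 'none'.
Answer: 4

Derivation:
Step 0: SEND seq=200 -> fresh
Step 1: SEND seq=238 -> fresh
Step 2: DROP seq=267 -> fresh
Step 3: SEND seq=360 -> fresh
Step 4: SEND seq=267 -> retransmit
Step 5: SEND seq=426 -> fresh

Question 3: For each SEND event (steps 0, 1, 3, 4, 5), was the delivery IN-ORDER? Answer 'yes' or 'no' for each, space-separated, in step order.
Step 0: SEND seq=200 -> in-order
Step 1: SEND seq=238 -> in-order
Step 3: SEND seq=360 -> out-of-order
Step 4: SEND seq=267 -> in-order
Step 5: SEND seq=426 -> in-order

Answer: yes yes no yes yes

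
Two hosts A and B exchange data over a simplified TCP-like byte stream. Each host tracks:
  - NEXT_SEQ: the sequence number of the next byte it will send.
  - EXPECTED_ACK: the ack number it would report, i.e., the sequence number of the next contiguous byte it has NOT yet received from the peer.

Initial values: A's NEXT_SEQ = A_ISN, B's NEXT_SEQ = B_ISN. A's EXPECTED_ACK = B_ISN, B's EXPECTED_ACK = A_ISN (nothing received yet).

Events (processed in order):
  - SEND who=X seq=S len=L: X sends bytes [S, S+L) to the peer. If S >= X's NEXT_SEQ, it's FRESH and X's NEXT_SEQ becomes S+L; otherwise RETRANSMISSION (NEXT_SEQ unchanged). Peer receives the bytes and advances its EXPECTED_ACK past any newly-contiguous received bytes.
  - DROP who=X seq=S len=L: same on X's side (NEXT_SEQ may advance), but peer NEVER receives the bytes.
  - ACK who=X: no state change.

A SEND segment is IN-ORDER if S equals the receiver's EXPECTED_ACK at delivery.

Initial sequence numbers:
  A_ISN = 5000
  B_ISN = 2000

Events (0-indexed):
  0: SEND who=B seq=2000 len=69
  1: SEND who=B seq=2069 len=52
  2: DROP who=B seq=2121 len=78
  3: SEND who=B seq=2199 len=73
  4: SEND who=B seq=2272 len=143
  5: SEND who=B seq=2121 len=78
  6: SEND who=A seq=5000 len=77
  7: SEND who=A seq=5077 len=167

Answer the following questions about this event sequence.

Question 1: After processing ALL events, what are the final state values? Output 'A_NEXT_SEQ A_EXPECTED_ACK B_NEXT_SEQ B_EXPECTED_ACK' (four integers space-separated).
Answer: 5244 2415 2415 5244

Derivation:
After event 0: A_seq=5000 A_ack=2069 B_seq=2069 B_ack=5000
After event 1: A_seq=5000 A_ack=2121 B_seq=2121 B_ack=5000
After event 2: A_seq=5000 A_ack=2121 B_seq=2199 B_ack=5000
After event 3: A_seq=5000 A_ack=2121 B_seq=2272 B_ack=5000
After event 4: A_seq=5000 A_ack=2121 B_seq=2415 B_ack=5000
After event 5: A_seq=5000 A_ack=2415 B_seq=2415 B_ack=5000
After event 6: A_seq=5077 A_ack=2415 B_seq=2415 B_ack=5077
After event 7: A_seq=5244 A_ack=2415 B_seq=2415 B_ack=5244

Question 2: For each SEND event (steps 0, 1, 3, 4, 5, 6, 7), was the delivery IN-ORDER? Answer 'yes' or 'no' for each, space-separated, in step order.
Step 0: SEND seq=2000 -> in-order
Step 1: SEND seq=2069 -> in-order
Step 3: SEND seq=2199 -> out-of-order
Step 4: SEND seq=2272 -> out-of-order
Step 5: SEND seq=2121 -> in-order
Step 6: SEND seq=5000 -> in-order
Step 7: SEND seq=5077 -> in-order

Answer: yes yes no no yes yes yes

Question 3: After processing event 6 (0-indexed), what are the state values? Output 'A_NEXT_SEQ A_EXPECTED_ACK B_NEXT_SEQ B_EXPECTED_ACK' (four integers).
After event 0: A_seq=5000 A_ack=2069 B_seq=2069 B_ack=5000
After event 1: A_seq=5000 A_ack=2121 B_seq=2121 B_ack=5000
After event 2: A_seq=5000 A_ack=2121 B_seq=2199 B_ack=5000
After event 3: A_seq=5000 A_ack=2121 B_seq=2272 B_ack=5000
After event 4: A_seq=5000 A_ack=2121 B_seq=2415 B_ack=5000
After event 5: A_seq=5000 A_ack=2415 B_seq=2415 B_ack=5000
After event 6: A_seq=5077 A_ack=2415 B_seq=2415 B_ack=5077

5077 2415 2415 5077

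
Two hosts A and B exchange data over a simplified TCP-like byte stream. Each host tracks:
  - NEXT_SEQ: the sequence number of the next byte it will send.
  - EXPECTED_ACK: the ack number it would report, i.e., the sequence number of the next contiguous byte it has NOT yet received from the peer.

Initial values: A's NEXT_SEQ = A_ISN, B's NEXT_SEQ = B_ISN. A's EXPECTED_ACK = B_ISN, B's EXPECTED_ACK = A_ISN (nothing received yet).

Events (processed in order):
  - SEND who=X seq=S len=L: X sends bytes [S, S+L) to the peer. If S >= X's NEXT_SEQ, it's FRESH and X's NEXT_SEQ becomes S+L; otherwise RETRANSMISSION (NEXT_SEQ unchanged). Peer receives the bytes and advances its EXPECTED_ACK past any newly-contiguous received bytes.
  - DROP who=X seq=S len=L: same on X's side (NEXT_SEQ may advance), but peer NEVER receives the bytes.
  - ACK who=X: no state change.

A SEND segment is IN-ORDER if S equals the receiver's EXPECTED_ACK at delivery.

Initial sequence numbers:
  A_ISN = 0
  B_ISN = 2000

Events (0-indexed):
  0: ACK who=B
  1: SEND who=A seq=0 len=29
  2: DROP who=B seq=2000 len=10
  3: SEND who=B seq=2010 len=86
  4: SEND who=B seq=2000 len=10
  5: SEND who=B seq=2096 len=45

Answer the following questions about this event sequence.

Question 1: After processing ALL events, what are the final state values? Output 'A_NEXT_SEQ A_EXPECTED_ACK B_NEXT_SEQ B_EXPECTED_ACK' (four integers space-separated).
Answer: 29 2141 2141 29

Derivation:
After event 0: A_seq=0 A_ack=2000 B_seq=2000 B_ack=0
After event 1: A_seq=29 A_ack=2000 B_seq=2000 B_ack=29
After event 2: A_seq=29 A_ack=2000 B_seq=2010 B_ack=29
After event 3: A_seq=29 A_ack=2000 B_seq=2096 B_ack=29
After event 4: A_seq=29 A_ack=2096 B_seq=2096 B_ack=29
After event 5: A_seq=29 A_ack=2141 B_seq=2141 B_ack=29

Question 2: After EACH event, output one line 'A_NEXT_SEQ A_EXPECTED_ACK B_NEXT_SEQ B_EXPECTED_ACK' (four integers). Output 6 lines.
0 2000 2000 0
29 2000 2000 29
29 2000 2010 29
29 2000 2096 29
29 2096 2096 29
29 2141 2141 29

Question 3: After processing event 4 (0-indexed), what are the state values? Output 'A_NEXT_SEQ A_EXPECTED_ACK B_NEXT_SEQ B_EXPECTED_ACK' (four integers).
After event 0: A_seq=0 A_ack=2000 B_seq=2000 B_ack=0
After event 1: A_seq=29 A_ack=2000 B_seq=2000 B_ack=29
After event 2: A_seq=29 A_ack=2000 B_seq=2010 B_ack=29
After event 3: A_seq=29 A_ack=2000 B_seq=2096 B_ack=29
After event 4: A_seq=29 A_ack=2096 B_seq=2096 B_ack=29

29 2096 2096 29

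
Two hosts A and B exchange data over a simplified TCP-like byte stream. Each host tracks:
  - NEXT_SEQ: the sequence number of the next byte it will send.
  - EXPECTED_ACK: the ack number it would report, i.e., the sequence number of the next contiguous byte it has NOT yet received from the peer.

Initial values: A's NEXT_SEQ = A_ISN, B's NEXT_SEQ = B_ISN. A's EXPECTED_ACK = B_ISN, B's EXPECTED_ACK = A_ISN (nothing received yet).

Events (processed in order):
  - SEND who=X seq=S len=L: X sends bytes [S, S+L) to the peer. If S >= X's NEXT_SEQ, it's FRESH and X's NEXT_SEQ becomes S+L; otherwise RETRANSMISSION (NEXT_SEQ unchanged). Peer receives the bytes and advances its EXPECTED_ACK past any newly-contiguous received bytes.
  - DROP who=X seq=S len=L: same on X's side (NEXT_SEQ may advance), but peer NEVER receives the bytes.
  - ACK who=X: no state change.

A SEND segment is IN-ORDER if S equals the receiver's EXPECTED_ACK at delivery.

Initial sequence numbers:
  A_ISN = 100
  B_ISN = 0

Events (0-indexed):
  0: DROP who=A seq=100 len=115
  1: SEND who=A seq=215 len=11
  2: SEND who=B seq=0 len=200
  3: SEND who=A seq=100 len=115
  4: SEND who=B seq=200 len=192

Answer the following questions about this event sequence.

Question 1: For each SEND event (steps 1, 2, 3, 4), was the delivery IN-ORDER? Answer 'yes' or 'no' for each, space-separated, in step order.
Step 1: SEND seq=215 -> out-of-order
Step 2: SEND seq=0 -> in-order
Step 3: SEND seq=100 -> in-order
Step 4: SEND seq=200 -> in-order

Answer: no yes yes yes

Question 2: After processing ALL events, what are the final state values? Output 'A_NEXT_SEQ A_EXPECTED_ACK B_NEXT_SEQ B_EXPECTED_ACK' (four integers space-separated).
Answer: 226 392 392 226

Derivation:
After event 0: A_seq=215 A_ack=0 B_seq=0 B_ack=100
After event 1: A_seq=226 A_ack=0 B_seq=0 B_ack=100
After event 2: A_seq=226 A_ack=200 B_seq=200 B_ack=100
After event 3: A_seq=226 A_ack=200 B_seq=200 B_ack=226
After event 4: A_seq=226 A_ack=392 B_seq=392 B_ack=226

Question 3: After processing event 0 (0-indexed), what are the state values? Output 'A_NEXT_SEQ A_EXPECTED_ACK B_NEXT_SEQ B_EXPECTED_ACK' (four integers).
After event 0: A_seq=215 A_ack=0 B_seq=0 B_ack=100

215 0 0 100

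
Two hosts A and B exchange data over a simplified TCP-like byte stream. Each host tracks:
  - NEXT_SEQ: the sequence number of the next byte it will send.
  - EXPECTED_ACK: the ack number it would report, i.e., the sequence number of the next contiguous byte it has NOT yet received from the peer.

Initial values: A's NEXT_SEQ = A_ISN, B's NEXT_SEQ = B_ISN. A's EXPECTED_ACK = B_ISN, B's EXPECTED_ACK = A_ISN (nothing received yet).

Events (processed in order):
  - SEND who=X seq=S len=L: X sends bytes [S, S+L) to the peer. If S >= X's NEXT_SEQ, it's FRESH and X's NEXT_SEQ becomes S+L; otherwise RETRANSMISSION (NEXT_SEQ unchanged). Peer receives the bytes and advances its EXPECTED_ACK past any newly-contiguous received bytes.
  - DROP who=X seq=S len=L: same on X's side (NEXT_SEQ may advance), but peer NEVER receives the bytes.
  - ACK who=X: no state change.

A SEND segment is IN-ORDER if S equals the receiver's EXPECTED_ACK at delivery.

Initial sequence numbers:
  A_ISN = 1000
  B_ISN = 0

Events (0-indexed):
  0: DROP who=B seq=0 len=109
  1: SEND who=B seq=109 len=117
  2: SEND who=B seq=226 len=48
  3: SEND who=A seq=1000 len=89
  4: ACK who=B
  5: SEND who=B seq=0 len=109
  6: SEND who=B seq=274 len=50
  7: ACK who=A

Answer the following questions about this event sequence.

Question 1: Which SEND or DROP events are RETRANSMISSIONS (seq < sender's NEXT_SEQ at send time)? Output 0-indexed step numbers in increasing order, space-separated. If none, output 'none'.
Step 0: DROP seq=0 -> fresh
Step 1: SEND seq=109 -> fresh
Step 2: SEND seq=226 -> fresh
Step 3: SEND seq=1000 -> fresh
Step 5: SEND seq=0 -> retransmit
Step 6: SEND seq=274 -> fresh

Answer: 5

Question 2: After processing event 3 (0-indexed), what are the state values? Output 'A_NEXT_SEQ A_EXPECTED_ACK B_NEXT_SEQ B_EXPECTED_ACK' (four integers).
After event 0: A_seq=1000 A_ack=0 B_seq=109 B_ack=1000
After event 1: A_seq=1000 A_ack=0 B_seq=226 B_ack=1000
After event 2: A_seq=1000 A_ack=0 B_seq=274 B_ack=1000
After event 3: A_seq=1089 A_ack=0 B_seq=274 B_ack=1089

1089 0 274 1089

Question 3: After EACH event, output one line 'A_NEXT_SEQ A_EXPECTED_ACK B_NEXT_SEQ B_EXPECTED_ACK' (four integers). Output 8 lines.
1000 0 109 1000
1000 0 226 1000
1000 0 274 1000
1089 0 274 1089
1089 0 274 1089
1089 274 274 1089
1089 324 324 1089
1089 324 324 1089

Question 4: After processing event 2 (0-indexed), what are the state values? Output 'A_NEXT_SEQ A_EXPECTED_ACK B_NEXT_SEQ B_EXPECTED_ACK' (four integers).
After event 0: A_seq=1000 A_ack=0 B_seq=109 B_ack=1000
After event 1: A_seq=1000 A_ack=0 B_seq=226 B_ack=1000
After event 2: A_seq=1000 A_ack=0 B_seq=274 B_ack=1000

1000 0 274 1000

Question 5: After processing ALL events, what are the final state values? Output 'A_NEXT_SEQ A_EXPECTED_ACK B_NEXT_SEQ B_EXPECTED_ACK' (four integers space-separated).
Answer: 1089 324 324 1089

Derivation:
After event 0: A_seq=1000 A_ack=0 B_seq=109 B_ack=1000
After event 1: A_seq=1000 A_ack=0 B_seq=226 B_ack=1000
After event 2: A_seq=1000 A_ack=0 B_seq=274 B_ack=1000
After event 3: A_seq=1089 A_ack=0 B_seq=274 B_ack=1089
After event 4: A_seq=1089 A_ack=0 B_seq=274 B_ack=1089
After event 5: A_seq=1089 A_ack=274 B_seq=274 B_ack=1089
After event 6: A_seq=1089 A_ack=324 B_seq=324 B_ack=1089
After event 7: A_seq=1089 A_ack=324 B_seq=324 B_ack=1089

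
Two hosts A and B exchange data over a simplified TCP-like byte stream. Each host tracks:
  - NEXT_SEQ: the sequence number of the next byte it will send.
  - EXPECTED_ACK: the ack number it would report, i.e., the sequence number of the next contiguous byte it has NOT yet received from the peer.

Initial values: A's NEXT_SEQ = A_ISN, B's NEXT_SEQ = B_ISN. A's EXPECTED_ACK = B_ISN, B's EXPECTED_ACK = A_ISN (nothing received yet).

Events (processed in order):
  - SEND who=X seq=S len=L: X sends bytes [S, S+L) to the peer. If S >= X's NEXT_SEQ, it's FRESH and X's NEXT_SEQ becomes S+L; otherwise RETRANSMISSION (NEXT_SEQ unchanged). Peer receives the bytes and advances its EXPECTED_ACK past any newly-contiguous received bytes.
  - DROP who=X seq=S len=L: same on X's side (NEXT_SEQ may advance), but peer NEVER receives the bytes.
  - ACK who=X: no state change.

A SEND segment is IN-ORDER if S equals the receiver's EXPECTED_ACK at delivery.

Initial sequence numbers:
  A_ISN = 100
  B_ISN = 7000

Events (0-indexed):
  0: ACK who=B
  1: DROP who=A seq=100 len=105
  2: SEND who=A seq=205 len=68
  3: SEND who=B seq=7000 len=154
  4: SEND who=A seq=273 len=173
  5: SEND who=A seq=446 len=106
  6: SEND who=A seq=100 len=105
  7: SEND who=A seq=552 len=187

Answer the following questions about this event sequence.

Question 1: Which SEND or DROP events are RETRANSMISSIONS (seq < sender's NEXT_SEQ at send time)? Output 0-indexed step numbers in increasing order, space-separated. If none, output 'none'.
Step 1: DROP seq=100 -> fresh
Step 2: SEND seq=205 -> fresh
Step 3: SEND seq=7000 -> fresh
Step 4: SEND seq=273 -> fresh
Step 5: SEND seq=446 -> fresh
Step 6: SEND seq=100 -> retransmit
Step 7: SEND seq=552 -> fresh

Answer: 6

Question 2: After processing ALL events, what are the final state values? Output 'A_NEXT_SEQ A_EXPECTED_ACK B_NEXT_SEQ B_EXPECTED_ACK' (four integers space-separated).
After event 0: A_seq=100 A_ack=7000 B_seq=7000 B_ack=100
After event 1: A_seq=205 A_ack=7000 B_seq=7000 B_ack=100
After event 2: A_seq=273 A_ack=7000 B_seq=7000 B_ack=100
After event 3: A_seq=273 A_ack=7154 B_seq=7154 B_ack=100
After event 4: A_seq=446 A_ack=7154 B_seq=7154 B_ack=100
After event 5: A_seq=552 A_ack=7154 B_seq=7154 B_ack=100
After event 6: A_seq=552 A_ack=7154 B_seq=7154 B_ack=552
After event 7: A_seq=739 A_ack=7154 B_seq=7154 B_ack=739

Answer: 739 7154 7154 739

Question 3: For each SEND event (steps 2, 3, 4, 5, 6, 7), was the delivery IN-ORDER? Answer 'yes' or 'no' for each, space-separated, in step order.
Answer: no yes no no yes yes

Derivation:
Step 2: SEND seq=205 -> out-of-order
Step 3: SEND seq=7000 -> in-order
Step 4: SEND seq=273 -> out-of-order
Step 5: SEND seq=446 -> out-of-order
Step 6: SEND seq=100 -> in-order
Step 7: SEND seq=552 -> in-order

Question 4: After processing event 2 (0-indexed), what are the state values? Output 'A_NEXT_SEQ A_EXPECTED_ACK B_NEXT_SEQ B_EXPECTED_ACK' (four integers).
After event 0: A_seq=100 A_ack=7000 B_seq=7000 B_ack=100
After event 1: A_seq=205 A_ack=7000 B_seq=7000 B_ack=100
After event 2: A_seq=273 A_ack=7000 B_seq=7000 B_ack=100

273 7000 7000 100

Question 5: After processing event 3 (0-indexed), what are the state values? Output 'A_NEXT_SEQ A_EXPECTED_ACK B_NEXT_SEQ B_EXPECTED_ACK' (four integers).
After event 0: A_seq=100 A_ack=7000 B_seq=7000 B_ack=100
After event 1: A_seq=205 A_ack=7000 B_seq=7000 B_ack=100
After event 2: A_seq=273 A_ack=7000 B_seq=7000 B_ack=100
After event 3: A_seq=273 A_ack=7154 B_seq=7154 B_ack=100

273 7154 7154 100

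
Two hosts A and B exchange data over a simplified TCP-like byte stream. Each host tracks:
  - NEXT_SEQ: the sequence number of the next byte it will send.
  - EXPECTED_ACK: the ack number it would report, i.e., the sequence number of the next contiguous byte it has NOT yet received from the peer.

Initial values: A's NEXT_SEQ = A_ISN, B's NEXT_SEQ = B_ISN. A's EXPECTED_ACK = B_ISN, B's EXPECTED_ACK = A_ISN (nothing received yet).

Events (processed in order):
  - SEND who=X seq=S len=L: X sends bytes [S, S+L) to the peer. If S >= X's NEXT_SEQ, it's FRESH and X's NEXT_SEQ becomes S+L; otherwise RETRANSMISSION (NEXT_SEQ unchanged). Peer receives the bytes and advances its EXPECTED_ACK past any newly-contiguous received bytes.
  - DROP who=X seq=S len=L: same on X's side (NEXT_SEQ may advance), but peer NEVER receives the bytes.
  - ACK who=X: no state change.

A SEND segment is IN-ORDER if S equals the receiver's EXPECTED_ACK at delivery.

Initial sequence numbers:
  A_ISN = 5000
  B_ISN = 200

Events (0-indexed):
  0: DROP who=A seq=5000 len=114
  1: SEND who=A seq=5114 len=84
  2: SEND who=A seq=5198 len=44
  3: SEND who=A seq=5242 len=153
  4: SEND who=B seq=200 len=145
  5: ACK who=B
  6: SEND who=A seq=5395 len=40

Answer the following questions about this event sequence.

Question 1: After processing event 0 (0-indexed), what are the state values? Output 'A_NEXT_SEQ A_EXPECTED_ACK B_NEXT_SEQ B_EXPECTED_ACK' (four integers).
After event 0: A_seq=5114 A_ack=200 B_seq=200 B_ack=5000

5114 200 200 5000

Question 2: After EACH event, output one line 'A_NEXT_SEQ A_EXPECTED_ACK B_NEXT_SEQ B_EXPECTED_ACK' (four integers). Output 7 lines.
5114 200 200 5000
5198 200 200 5000
5242 200 200 5000
5395 200 200 5000
5395 345 345 5000
5395 345 345 5000
5435 345 345 5000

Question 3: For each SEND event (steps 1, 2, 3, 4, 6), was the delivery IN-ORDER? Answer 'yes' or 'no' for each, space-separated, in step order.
Answer: no no no yes no

Derivation:
Step 1: SEND seq=5114 -> out-of-order
Step 2: SEND seq=5198 -> out-of-order
Step 3: SEND seq=5242 -> out-of-order
Step 4: SEND seq=200 -> in-order
Step 6: SEND seq=5395 -> out-of-order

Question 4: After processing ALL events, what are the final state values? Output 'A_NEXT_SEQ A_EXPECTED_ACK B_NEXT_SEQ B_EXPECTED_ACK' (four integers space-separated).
Answer: 5435 345 345 5000

Derivation:
After event 0: A_seq=5114 A_ack=200 B_seq=200 B_ack=5000
After event 1: A_seq=5198 A_ack=200 B_seq=200 B_ack=5000
After event 2: A_seq=5242 A_ack=200 B_seq=200 B_ack=5000
After event 3: A_seq=5395 A_ack=200 B_seq=200 B_ack=5000
After event 4: A_seq=5395 A_ack=345 B_seq=345 B_ack=5000
After event 5: A_seq=5395 A_ack=345 B_seq=345 B_ack=5000
After event 6: A_seq=5435 A_ack=345 B_seq=345 B_ack=5000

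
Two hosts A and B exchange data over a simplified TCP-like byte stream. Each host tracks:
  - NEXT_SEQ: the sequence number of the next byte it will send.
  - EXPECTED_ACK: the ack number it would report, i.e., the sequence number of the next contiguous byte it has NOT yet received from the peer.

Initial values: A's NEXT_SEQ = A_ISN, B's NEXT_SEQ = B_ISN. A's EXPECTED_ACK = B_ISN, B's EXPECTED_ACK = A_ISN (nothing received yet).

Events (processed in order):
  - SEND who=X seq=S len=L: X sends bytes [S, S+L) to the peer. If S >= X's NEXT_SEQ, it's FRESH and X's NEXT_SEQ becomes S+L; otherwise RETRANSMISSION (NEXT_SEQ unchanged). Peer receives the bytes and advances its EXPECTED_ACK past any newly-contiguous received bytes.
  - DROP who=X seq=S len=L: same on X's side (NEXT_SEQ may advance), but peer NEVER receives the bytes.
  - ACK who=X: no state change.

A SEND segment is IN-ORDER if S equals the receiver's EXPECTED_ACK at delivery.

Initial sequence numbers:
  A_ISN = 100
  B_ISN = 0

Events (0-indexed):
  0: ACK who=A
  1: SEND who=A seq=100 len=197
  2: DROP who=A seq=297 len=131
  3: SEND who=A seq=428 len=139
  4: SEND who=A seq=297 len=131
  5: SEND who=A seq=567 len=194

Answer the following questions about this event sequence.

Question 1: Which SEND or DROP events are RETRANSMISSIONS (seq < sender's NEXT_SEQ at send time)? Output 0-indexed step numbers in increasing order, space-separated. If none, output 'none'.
Answer: 4

Derivation:
Step 1: SEND seq=100 -> fresh
Step 2: DROP seq=297 -> fresh
Step 3: SEND seq=428 -> fresh
Step 4: SEND seq=297 -> retransmit
Step 5: SEND seq=567 -> fresh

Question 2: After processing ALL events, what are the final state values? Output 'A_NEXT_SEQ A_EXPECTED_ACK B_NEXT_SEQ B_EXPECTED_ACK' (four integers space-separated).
After event 0: A_seq=100 A_ack=0 B_seq=0 B_ack=100
After event 1: A_seq=297 A_ack=0 B_seq=0 B_ack=297
After event 2: A_seq=428 A_ack=0 B_seq=0 B_ack=297
After event 3: A_seq=567 A_ack=0 B_seq=0 B_ack=297
After event 4: A_seq=567 A_ack=0 B_seq=0 B_ack=567
After event 5: A_seq=761 A_ack=0 B_seq=0 B_ack=761

Answer: 761 0 0 761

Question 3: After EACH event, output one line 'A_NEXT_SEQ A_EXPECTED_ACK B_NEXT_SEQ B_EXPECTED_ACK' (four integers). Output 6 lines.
100 0 0 100
297 0 0 297
428 0 0 297
567 0 0 297
567 0 0 567
761 0 0 761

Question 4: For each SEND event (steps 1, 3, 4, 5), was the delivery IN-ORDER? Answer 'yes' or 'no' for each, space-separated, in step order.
Step 1: SEND seq=100 -> in-order
Step 3: SEND seq=428 -> out-of-order
Step 4: SEND seq=297 -> in-order
Step 5: SEND seq=567 -> in-order

Answer: yes no yes yes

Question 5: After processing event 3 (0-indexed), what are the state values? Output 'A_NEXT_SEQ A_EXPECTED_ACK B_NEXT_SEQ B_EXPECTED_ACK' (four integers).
After event 0: A_seq=100 A_ack=0 B_seq=0 B_ack=100
After event 1: A_seq=297 A_ack=0 B_seq=0 B_ack=297
After event 2: A_seq=428 A_ack=0 B_seq=0 B_ack=297
After event 3: A_seq=567 A_ack=0 B_seq=0 B_ack=297

567 0 0 297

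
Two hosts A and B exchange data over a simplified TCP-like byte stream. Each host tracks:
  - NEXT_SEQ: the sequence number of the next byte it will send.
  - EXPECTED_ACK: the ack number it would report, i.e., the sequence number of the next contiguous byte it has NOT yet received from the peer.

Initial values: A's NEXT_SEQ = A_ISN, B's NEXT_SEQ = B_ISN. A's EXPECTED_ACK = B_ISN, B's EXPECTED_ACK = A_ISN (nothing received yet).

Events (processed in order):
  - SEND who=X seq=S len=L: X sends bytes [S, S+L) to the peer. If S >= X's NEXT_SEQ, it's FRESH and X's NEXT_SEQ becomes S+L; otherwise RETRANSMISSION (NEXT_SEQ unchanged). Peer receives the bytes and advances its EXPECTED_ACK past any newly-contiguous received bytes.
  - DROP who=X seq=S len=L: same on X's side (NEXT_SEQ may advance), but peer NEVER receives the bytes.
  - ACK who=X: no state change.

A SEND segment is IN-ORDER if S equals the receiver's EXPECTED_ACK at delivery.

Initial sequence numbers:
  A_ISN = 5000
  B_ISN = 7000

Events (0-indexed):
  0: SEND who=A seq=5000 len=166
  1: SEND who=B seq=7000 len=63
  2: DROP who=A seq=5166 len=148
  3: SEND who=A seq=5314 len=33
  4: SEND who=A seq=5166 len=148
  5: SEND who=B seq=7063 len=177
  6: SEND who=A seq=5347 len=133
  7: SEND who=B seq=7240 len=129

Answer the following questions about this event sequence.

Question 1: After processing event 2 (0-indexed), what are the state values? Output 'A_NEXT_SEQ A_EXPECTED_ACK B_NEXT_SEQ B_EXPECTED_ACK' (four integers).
After event 0: A_seq=5166 A_ack=7000 B_seq=7000 B_ack=5166
After event 1: A_seq=5166 A_ack=7063 B_seq=7063 B_ack=5166
After event 2: A_seq=5314 A_ack=7063 B_seq=7063 B_ack=5166

5314 7063 7063 5166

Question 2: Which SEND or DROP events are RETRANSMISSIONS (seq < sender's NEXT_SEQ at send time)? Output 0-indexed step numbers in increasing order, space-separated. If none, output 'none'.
Answer: 4

Derivation:
Step 0: SEND seq=5000 -> fresh
Step 1: SEND seq=7000 -> fresh
Step 2: DROP seq=5166 -> fresh
Step 3: SEND seq=5314 -> fresh
Step 4: SEND seq=5166 -> retransmit
Step 5: SEND seq=7063 -> fresh
Step 6: SEND seq=5347 -> fresh
Step 7: SEND seq=7240 -> fresh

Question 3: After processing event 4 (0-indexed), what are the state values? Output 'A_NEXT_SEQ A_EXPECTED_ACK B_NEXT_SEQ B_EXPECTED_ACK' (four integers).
After event 0: A_seq=5166 A_ack=7000 B_seq=7000 B_ack=5166
After event 1: A_seq=5166 A_ack=7063 B_seq=7063 B_ack=5166
After event 2: A_seq=5314 A_ack=7063 B_seq=7063 B_ack=5166
After event 3: A_seq=5347 A_ack=7063 B_seq=7063 B_ack=5166
After event 4: A_seq=5347 A_ack=7063 B_seq=7063 B_ack=5347

5347 7063 7063 5347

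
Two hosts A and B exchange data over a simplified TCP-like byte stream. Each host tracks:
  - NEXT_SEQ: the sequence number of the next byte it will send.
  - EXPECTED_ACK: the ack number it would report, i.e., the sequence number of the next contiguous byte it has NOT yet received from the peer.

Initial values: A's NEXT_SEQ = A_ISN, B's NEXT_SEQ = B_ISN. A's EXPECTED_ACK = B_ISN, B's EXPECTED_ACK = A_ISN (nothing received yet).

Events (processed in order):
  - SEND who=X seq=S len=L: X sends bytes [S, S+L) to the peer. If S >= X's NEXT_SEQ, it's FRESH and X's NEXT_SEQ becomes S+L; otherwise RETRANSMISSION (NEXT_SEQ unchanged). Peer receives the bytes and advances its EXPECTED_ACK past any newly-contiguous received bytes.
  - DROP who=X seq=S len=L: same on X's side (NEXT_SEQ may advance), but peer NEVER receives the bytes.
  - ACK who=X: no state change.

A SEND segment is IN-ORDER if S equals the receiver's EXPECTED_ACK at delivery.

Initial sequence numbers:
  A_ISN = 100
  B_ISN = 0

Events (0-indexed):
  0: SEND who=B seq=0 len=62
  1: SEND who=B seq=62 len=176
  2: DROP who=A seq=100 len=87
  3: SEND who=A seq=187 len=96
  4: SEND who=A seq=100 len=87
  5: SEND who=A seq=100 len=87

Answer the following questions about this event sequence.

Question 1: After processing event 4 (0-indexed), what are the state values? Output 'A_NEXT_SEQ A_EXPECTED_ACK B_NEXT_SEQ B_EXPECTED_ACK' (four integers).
After event 0: A_seq=100 A_ack=62 B_seq=62 B_ack=100
After event 1: A_seq=100 A_ack=238 B_seq=238 B_ack=100
After event 2: A_seq=187 A_ack=238 B_seq=238 B_ack=100
After event 3: A_seq=283 A_ack=238 B_seq=238 B_ack=100
After event 4: A_seq=283 A_ack=238 B_seq=238 B_ack=283

283 238 238 283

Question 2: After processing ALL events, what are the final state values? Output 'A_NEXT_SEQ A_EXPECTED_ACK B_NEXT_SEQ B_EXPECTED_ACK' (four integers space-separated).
Answer: 283 238 238 283

Derivation:
After event 0: A_seq=100 A_ack=62 B_seq=62 B_ack=100
After event 1: A_seq=100 A_ack=238 B_seq=238 B_ack=100
After event 2: A_seq=187 A_ack=238 B_seq=238 B_ack=100
After event 3: A_seq=283 A_ack=238 B_seq=238 B_ack=100
After event 4: A_seq=283 A_ack=238 B_seq=238 B_ack=283
After event 5: A_seq=283 A_ack=238 B_seq=238 B_ack=283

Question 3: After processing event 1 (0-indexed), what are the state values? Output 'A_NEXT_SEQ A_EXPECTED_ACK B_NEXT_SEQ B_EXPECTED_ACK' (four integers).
After event 0: A_seq=100 A_ack=62 B_seq=62 B_ack=100
After event 1: A_seq=100 A_ack=238 B_seq=238 B_ack=100

100 238 238 100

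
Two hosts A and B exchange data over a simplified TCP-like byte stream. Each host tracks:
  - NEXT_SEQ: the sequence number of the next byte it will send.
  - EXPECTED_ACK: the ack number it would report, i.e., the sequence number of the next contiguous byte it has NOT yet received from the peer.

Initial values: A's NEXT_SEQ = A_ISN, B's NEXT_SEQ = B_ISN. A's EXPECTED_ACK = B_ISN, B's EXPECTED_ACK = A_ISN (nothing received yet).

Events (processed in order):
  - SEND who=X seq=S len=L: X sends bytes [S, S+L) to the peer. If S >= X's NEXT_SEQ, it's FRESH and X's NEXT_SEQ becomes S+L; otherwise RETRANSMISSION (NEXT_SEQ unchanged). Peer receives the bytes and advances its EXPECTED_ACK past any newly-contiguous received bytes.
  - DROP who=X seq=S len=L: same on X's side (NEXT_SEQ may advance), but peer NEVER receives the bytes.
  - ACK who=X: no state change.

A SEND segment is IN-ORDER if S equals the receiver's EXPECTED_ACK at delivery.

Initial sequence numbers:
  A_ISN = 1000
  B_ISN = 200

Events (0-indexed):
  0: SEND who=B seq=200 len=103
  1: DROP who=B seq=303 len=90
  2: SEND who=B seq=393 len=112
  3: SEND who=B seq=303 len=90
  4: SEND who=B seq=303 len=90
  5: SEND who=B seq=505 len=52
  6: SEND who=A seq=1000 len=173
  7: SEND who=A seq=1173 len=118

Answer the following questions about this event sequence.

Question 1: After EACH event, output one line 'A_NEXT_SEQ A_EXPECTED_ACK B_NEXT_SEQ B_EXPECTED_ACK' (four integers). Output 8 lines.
1000 303 303 1000
1000 303 393 1000
1000 303 505 1000
1000 505 505 1000
1000 505 505 1000
1000 557 557 1000
1173 557 557 1173
1291 557 557 1291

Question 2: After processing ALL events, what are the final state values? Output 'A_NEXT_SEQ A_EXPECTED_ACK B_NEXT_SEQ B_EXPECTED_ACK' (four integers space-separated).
Answer: 1291 557 557 1291

Derivation:
After event 0: A_seq=1000 A_ack=303 B_seq=303 B_ack=1000
After event 1: A_seq=1000 A_ack=303 B_seq=393 B_ack=1000
After event 2: A_seq=1000 A_ack=303 B_seq=505 B_ack=1000
After event 3: A_seq=1000 A_ack=505 B_seq=505 B_ack=1000
After event 4: A_seq=1000 A_ack=505 B_seq=505 B_ack=1000
After event 5: A_seq=1000 A_ack=557 B_seq=557 B_ack=1000
After event 6: A_seq=1173 A_ack=557 B_seq=557 B_ack=1173
After event 7: A_seq=1291 A_ack=557 B_seq=557 B_ack=1291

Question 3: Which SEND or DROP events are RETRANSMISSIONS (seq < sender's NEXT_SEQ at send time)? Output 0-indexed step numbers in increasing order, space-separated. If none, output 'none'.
Answer: 3 4

Derivation:
Step 0: SEND seq=200 -> fresh
Step 1: DROP seq=303 -> fresh
Step 2: SEND seq=393 -> fresh
Step 3: SEND seq=303 -> retransmit
Step 4: SEND seq=303 -> retransmit
Step 5: SEND seq=505 -> fresh
Step 6: SEND seq=1000 -> fresh
Step 7: SEND seq=1173 -> fresh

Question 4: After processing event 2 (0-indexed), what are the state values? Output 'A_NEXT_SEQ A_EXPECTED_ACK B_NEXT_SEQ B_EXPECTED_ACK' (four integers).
After event 0: A_seq=1000 A_ack=303 B_seq=303 B_ack=1000
After event 1: A_seq=1000 A_ack=303 B_seq=393 B_ack=1000
After event 2: A_seq=1000 A_ack=303 B_seq=505 B_ack=1000

1000 303 505 1000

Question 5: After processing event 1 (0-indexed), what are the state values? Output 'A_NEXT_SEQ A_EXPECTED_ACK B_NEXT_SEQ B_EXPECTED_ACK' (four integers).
After event 0: A_seq=1000 A_ack=303 B_seq=303 B_ack=1000
After event 1: A_seq=1000 A_ack=303 B_seq=393 B_ack=1000

1000 303 393 1000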